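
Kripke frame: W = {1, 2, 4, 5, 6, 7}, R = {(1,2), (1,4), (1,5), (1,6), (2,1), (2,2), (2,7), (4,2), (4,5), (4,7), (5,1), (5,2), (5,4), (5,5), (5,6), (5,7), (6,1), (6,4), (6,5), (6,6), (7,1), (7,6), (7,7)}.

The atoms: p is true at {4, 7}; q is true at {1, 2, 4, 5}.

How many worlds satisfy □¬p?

1: successors {2, 4, 5, 6}; ¬p there: 2:T, 4:F, 5:T, 6:T. ✗
2: successors {1, 2, 7}; ¬p there: 1:T, 2:T, 7:F. ✗
4: successors {2, 5, 7}; ¬p there: 2:T, 5:T, 7:F. ✗
5: successors {1, 2, 4, 5, 6, 7}; ¬p there: 1:T, 2:T, 4:F, 5:T, 6:T, 7:F. ✗
6: successors {1, 4, 5, 6}; ¬p there: 1:T, 4:F, 5:T, 6:T. ✗
7: successors {1, 6, 7}; ¬p there: 1:T, 6:T, 7:F. ✗
Satisfying worlds: ∅.

0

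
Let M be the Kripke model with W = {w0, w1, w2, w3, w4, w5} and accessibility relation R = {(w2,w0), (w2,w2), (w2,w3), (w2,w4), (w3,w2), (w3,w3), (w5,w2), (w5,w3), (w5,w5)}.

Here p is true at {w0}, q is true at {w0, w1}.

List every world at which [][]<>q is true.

w0: no successors, so [][]<>q holds vacuously. ✓
w1: no successors, so [][]<>q holds vacuously. ✓
w2: successors {w0, w2, w3, w4}; []<>q there: w0:T, w2:F, w3:F, w4:T. ✗
w3: successors {w2, w3}; []<>q there: w2:F, w3:F. ✗
w4: no successors, so [][]<>q holds vacuously. ✓
w5: successors {w2, w3, w5}; []<>q there: w2:F, w3:F, w5:F. ✗

{w0, w1, w4}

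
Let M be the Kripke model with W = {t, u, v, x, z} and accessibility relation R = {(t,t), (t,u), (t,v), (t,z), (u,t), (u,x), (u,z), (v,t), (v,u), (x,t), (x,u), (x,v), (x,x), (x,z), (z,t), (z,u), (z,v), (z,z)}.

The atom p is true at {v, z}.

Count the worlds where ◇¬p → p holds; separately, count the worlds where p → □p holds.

2 and 3

For ◇¬p → p:
t: ◇¬p is T, p is F. ✗
u: ◇¬p is T, p is F. ✗
v: ◇¬p is T, p is T. ✓
x: ◇¬p is T, p is F. ✗
z: ◇¬p is T, p is T. ✓
— 2 worlds.
For p → □p:
t: p is F, □p is F. ✓
u: p is F, □p is F. ✓
v: p is T, □p is F. ✗
x: p is F, □p is F. ✓
z: p is T, □p is F. ✗
— 3 worlds.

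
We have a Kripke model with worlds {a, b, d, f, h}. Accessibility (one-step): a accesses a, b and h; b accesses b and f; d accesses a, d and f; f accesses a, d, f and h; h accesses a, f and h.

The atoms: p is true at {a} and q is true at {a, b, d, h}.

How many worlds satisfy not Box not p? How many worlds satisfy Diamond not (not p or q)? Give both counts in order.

4 and 0

For not Box not p:
a: Box not p is F. ✓
b: Box not p is T. ✗
d: Box not p is F. ✓
f: Box not p is F. ✓
h: Box not p is F. ✓
— 4 worlds.
For Diamond not (not p or q):
a: successors {a, b, h}; not (not p or q) there: a:F, b:F, h:F. ✗
b: successors {b, f}; not (not p or q) there: b:F, f:F. ✗
d: successors {a, d, f}; not (not p or q) there: a:F, d:F, f:F. ✗
f: successors {a, d, f, h}; not (not p or q) there: a:F, d:F, f:F, h:F. ✗
h: successors {a, f, h}; not (not p or q) there: a:F, f:F, h:F. ✗
— 0 worlds.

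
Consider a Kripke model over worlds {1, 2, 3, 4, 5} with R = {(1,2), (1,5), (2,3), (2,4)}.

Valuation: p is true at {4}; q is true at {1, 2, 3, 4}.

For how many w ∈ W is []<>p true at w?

1: successors {2, 5}; <>p there: 2:T, 5:F. ✗
2: successors {3, 4}; <>p there: 3:F, 4:F. ✗
3: no successors, so []<>p holds vacuously. ✓
4: no successors, so []<>p holds vacuously. ✓
5: no successors, so []<>p holds vacuously. ✓
Satisfying worlds: {3, 4, 5}.

3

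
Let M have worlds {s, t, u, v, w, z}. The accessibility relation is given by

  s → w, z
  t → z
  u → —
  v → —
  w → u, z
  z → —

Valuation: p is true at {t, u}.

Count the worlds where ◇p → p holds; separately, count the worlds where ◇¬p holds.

5 and 3

For ◇p → p:
s: ◇p is F, p is F. ✓
t: ◇p is F, p is T. ✓
u: ◇p is F, p is T. ✓
v: ◇p is F, p is F. ✓
w: ◇p is T, p is F. ✗
z: ◇p is F, p is F. ✓
— 5 worlds.
For ◇¬p:
s: successors {w, z}; ¬p there: w:T, z:T. ✓
t: successors {z}; ¬p there: z:T. ✓
u: no successors, so ◇¬p fails. ✗
v: no successors, so ◇¬p fails. ✗
w: successors {u, z}; ¬p there: u:F, z:T. ✓
z: no successors, so ◇¬p fails. ✗
— 3 worlds.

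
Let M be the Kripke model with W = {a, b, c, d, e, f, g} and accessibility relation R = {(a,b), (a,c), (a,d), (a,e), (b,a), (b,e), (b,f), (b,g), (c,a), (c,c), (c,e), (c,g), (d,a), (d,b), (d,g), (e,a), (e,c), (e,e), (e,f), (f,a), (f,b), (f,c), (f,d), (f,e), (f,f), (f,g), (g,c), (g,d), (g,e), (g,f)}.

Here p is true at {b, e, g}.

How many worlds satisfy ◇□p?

a: successors {b, c, d, e}; □p there: b:F, c:F, d:F, e:F. ✗
b: successors {a, e, f, g}; □p there: a:F, e:F, f:F, g:F. ✗
c: successors {a, c, e, g}; □p there: a:F, c:F, e:F, g:F. ✗
d: successors {a, b, g}; □p there: a:F, b:F, g:F. ✗
e: successors {a, c, e, f}; □p there: a:F, c:F, e:F, f:F. ✗
f: successors {a, b, c, d, e, f, g}; □p there: a:F, b:F, c:F, d:F, e:F, f:F, g:F. ✗
g: successors {c, d, e, f}; □p there: c:F, d:F, e:F, f:F. ✗
Satisfying worlds: ∅.

0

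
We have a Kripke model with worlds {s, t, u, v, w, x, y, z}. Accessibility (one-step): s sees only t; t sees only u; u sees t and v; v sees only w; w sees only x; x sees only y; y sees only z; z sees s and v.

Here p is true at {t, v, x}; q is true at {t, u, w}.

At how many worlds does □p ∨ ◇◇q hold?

s: □p is T, ◇◇q is T. ✓
t: □p is F, ◇◇q is T. ✓
u: □p is T, ◇◇q is T. ✓
v: □p is F, ◇◇q is F. ✗
w: □p is T, ◇◇q is F. ✓
x: □p is F, ◇◇q is F. ✗
y: □p is F, ◇◇q is F. ✗
z: □p is F, ◇◇q is T. ✓
Satisfying worlds: {s, t, u, w, z}.

5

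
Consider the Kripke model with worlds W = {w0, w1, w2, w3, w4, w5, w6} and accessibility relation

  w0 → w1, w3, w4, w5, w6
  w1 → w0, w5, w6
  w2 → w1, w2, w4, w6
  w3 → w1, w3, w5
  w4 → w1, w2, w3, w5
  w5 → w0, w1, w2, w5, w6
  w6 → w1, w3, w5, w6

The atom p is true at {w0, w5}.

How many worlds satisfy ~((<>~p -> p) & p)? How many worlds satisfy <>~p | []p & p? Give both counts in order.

5 and 7

For ~((<>~p -> p) & p):
w0: (<>~p -> p) & p is T. ✗
w1: (<>~p -> p) & p is F. ✓
w2: (<>~p -> p) & p is F. ✓
w3: (<>~p -> p) & p is F. ✓
w4: (<>~p -> p) & p is F. ✓
w5: (<>~p -> p) & p is T. ✗
w6: (<>~p -> p) & p is F. ✓
— 5 worlds.
For <>~p | []p & p:
w0: <>~p is T, []p & p is F. ✓
w1: <>~p is T, []p & p is F. ✓
w2: <>~p is T, []p & p is F. ✓
w3: <>~p is T, []p & p is F. ✓
w4: <>~p is T, []p & p is F. ✓
w5: <>~p is T, []p & p is F. ✓
w6: <>~p is T, []p & p is F. ✓
— 7 worlds.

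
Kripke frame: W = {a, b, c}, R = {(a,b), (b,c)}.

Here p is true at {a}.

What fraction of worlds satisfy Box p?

1/3

a: successors {b}; p there: b:F. ✗
b: successors {c}; p there: c:F. ✗
c: no successors, so Box p holds vacuously. ✓
That's 1 of 3 worlds, so 1/3.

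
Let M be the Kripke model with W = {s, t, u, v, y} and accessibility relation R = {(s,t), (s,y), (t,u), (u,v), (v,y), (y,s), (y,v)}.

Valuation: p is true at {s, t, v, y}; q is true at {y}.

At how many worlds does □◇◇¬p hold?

0

s: successors {t, y}; ◇◇¬p there: t:F, y:F. ✗
t: successors {u}; ◇◇¬p there: u:F. ✗
u: successors {v}; ◇◇¬p there: v:F. ✗
v: successors {y}; ◇◇¬p there: y:F. ✗
y: successors {s, v}; ◇◇¬p there: s:T, v:F. ✗
Satisfying worlds: ∅.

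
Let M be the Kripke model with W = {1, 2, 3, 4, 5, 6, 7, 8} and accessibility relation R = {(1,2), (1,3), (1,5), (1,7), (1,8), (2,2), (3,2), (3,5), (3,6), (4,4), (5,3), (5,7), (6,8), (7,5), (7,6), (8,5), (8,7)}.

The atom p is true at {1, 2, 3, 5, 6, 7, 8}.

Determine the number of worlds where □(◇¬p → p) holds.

1: successors {2, 3, 5, 7, 8}; ◇¬p → p there: 2:T, 3:T, 5:T, 7:T, 8:T. ✓
2: successors {2}; ◇¬p → p there: 2:T. ✓
3: successors {2, 5, 6}; ◇¬p → p there: 2:T, 5:T, 6:T. ✓
4: successors {4}; ◇¬p → p there: 4:F. ✗
5: successors {3, 7}; ◇¬p → p there: 3:T, 7:T. ✓
6: successors {8}; ◇¬p → p there: 8:T. ✓
7: successors {5, 6}; ◇¬p → p there: 5:T, 6:T. ✓
8: successors {5, 7}; ◇¬p → p there: 5:T, 7:T. ✓
Satisfying worlds: {1, 2, 3, 5, 6, 7, 8}.

7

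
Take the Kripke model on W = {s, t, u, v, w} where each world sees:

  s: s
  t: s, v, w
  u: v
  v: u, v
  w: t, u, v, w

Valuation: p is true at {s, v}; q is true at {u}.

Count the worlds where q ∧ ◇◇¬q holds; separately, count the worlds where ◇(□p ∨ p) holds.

For q ∧ ◇◇¬q:
s: q is F, ◇◇¬q is T. ✗
t: q is F, ◇◇¬q is T. ✗
u: q is T, ◇◇¬q is T. ✓
v: q is F, ◇◇¬q is T. ✗
w: q is F, ◇◇¬q is T. ✗
— 1 world.
For ◇(□p ∨ p):
s: successors {s}; □p ∨ p there: s:T. ✓
t: successors {s, v, w}; □p ∨ p there: s:T, v:T, w:F. ✓
u: successors {v}; □p ∨ p there: v:T. ✓
v: successors {u, v}; □p ∨ p there: u:T, v:T. ✓
w: successors {t, u, v, w}; □p ∨ p there: t:F, u:T, v:T, w:F. ✓
— 5 worlds.

1 and 5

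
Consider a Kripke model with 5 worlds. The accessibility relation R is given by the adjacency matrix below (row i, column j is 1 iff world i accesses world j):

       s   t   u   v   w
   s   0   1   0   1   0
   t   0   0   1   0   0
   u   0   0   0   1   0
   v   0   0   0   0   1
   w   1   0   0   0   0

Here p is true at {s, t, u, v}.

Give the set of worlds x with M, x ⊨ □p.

{s, t, u, w}

s: successors {t, v}; p there: t:T, v:T. ✓
t: successors {u}; p there: u:T. ✓
u: successors {v}; p there: v:T. ✓
v: successors {w}; p there: w:F. ✗
w: successors {s}; p there: s:T. ✓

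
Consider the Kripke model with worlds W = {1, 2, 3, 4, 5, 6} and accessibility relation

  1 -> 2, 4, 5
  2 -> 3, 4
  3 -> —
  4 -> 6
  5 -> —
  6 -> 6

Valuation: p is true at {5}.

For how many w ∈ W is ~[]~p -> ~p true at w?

6

1: ~[]~p is T, ~p is T. ✓
2: ~[]~p is F, ~p is T. ✓
3: ~[]~p is F, ~p is T. ✓
4: ~[]~p is F, ~p is T. ✓
5: ~[]~p is F, ~p is F. ✓
6: ~[]~p is F, ~p is T. ✓
Satisfying worlds: {1, 2, 3, 4, 5, 6}.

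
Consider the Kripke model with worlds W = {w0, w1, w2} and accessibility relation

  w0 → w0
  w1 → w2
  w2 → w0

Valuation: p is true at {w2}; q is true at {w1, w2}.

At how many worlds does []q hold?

1

w0: successors {w0}; q there: w0:F. ✗
w1: successors {w2}; q there: w2:T. ✓
w2: successors {w0}; q there: w0:F. ✗
Satisfying worlds: {w1}.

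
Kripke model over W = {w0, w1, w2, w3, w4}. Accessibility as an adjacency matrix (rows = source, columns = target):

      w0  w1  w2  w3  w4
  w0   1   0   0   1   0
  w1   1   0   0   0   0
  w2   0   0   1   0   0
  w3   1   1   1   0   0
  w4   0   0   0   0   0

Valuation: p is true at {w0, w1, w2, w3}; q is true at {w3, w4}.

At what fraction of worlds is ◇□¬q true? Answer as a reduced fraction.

w0: successors {w0, w3}; □¬q there: w0:F, w3:T. ✓
w1: successors {w0}; □¬q there: w0:F. ✗
w2: successors {w2}; □¬q there: w2:T. ✓
w3: successors {w0, w1, w2}; □¬q there: w0:F, w1:T, w2:T. ✓
w4: no successors, so ◇□¬q fails. ✗
That's 3 of 5 worlds, so 3/5.

3/5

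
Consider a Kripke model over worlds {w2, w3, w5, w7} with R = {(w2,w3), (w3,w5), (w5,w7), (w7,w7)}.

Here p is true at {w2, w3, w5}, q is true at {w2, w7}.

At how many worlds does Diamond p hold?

w2: successors {w3}; p there: w3:T. ✓
w3: successors {w5}; p there: w5:T. ✓
w5: successors {w7}; p there: w7:F. ✗
w7: successors {w7}; p there: w7:F. ✗
Satisfying worlds: {w2, w3}.

2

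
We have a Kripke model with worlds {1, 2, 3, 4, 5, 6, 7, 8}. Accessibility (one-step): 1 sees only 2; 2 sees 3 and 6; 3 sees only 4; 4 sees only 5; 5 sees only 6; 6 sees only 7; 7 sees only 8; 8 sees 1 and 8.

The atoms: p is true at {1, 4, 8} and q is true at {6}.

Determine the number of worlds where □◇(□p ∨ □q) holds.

1: successors {2}; ◇(□p ∨ □q) there: 2:T. ✓
2: successors {3, 6}; ◇(□p ∨ □q) there: 3:F, 6:T. ✗
3: successors {4}; ◇(□p ∨ □q) there: 4:T. ✓
4: successors {5}; ◇(□p ∨ □q) there: 5:F. ✗
5: successors {6}; ◇(□p ∨ □q) there: 6:T. ✓
6: successors {7}; ◇(□p ∨ □q) there: 7:T. ✓
7: successors {8}; ◇(□p ∨ □q) there: 8:T. ✓
8: successors {1, 8}; ◇(□p ∨ □q) there: 1:F, 8:T. ✗
Satisfying worlds: {1, 3, 5, 6, 7}.

5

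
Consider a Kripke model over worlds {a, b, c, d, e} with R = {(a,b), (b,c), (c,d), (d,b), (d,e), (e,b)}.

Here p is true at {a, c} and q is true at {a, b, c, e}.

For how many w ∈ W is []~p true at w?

a: successors {b}; ~p there: b:T. ✓
b: successors {c}; ~p there: c:F. ✗
c: successors {d}; ~p there: d:T. ✓
d: successors {b, e}; ~p there: b:T, e:T. ✓
e: successors {b}; ~p there: b:T. ✓
Satisfying worlds: {a, c, d, e}.

4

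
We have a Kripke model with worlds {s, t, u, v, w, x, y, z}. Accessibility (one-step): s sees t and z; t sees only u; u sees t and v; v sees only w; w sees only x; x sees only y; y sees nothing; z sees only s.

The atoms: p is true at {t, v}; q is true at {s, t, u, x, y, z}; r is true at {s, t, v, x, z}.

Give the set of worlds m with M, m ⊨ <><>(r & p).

s: successors {t, z}; <>(r & p) there: t:F, z:F. ✗
t: successors {u}; <>(r & p) there: u:T. ✓
u: successors {t, v}; <>(r & p) there: t:F, v:F. ✗
v: successors {w}; <>(r & p) there: w:F. ✗
w: successors {x}; <>(r & p) there: x:F. ✗
x: successors {y}; <>(r & p) there: y:F. ✗
y: no successors, so <><>(r & p) fails. ✗
z: successors {s}; <>(r & p) there: s:T. ✓

{t, z}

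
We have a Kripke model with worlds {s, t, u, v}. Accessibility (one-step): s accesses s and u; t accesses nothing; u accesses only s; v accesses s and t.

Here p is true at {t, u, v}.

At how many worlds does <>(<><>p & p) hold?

1

s: successors {s, u}; <><>p & p there: s:F, u:T. ✓
t: no successors, so <>(<><>p & p) fails. ✗
u: successors {s}; <><>p & p there: s:F. ✗
v: successors {s, t}; <><>p & p there: s:F, t:F. ✗
Satisfying worlds: {s}.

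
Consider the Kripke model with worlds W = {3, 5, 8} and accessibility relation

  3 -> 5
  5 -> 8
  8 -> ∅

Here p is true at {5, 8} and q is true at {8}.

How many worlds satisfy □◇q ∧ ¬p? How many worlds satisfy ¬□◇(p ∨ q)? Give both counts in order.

For □◇q ∧ ¬p:
3: □◇q is T, ¬p is T. ✓
5: □◇q is F, ¬p is F. ✗
8: □◇q is T, ¬p is F. ✗
— 1 world.
For ¬□◇(p ∨ q):
3: □◇(p ∨ q) is T. ✗
5: □◇(p ∨ q) is F. ✓
8: □◇(p ∨ q) is T. ✗
— 1 world.

1 and 1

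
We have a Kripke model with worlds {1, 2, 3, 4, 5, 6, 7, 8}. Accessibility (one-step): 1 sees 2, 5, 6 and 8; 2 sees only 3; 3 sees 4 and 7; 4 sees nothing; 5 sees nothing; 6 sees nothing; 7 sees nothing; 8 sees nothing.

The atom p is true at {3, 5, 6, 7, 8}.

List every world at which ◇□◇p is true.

{1, 3}

1: successors {2, 5, 6, 8}; □◇p there: 2:T, 5:T, 6:T, 8:T. ✓
2: successors {3}; □◇p there: 3:F. ✗
3: successors {4, 7}; □◇p there: 4:T, 7:T. ✓
4: no successors, so ◇□◇p fails. ✗
5: no successors, so ◇□◇p fails. ✗
6: no successors, so ◇□◇p fails. ✗
7: no successors, so ◇□◇p fails. ✗
8: no successors, so ◇□◇p fails. ✗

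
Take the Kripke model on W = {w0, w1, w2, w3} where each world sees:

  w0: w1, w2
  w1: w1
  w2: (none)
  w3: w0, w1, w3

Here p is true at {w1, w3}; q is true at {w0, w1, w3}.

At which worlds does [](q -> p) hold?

{w0, w1, w2}

w0: successors {w1, w2}; q -> p there: w1:T, w2:T. ✓
w1: successors {w1}; q -> p there: w1:T. ✓
w2: no successors, so [](q -> p) holds vacuously. ✓
w3: successors {w0, w1, w3}; q -> p there: w0:F, w1:T, w3:T. ✗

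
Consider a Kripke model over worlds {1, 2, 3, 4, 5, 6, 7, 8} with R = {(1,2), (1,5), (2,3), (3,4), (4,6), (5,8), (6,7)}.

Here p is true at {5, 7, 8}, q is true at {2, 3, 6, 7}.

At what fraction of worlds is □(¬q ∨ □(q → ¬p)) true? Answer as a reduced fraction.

7/8

1: successors {2, 5}; ¬q ∨ □(q → ¬p) there: 2:T, 5:T. ✓
2: successors {3}; ¬q ∨ □(q → ¬p) there: 3:T. ✓
3: successors {4}; ¬q ∨ □(q → ¬p) there: 4:T. ✓
4: successors {6}; ¬q ∨ □(q → ¬p) there: 6:F. ✗
5: successors {8}; ¬q ∨ □(q → ¬p) there: 8:T. ✓
6: successors {7}; ¬q ∨ □(q → ¬p) there: 7:T. ✓
7: no successors, so □(¬q ∨ □(q → ¬p)) holds vacuously. ✓
8: no successors, so □(¬q ∨ □(q → ¬p)) holds vacuously. ✓
That's 7 of 8 worlds, so 7/8.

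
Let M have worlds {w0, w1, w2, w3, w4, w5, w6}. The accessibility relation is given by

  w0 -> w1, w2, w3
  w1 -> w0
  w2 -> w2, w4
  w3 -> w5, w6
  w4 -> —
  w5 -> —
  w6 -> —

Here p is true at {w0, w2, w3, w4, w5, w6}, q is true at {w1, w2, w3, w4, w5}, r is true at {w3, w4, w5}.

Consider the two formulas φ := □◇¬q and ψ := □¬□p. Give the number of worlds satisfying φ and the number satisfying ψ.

3 and 4

For □◇¬q:
w0: successors {w1, w2, w3}; ◇¬q there: w1:T, w2:F, w3:T. ✗
w1: successors {w0}; ◇¬q there: w0:F. ✗
w2: successors {w2, w4}; ◇¬q there: w2:F, w4:F. ✗
w3: successors {w5, w6}; ◇¬q there: w5:F, w6:F. ✗
w4: no successors, so □◇¬q holds vacuously. ✓
w5: no successors, so □◇¬q holds vacuously. ✓
w6: no successors, so □◇¬q holds vacuously. ✓
— 3 worlds.
For □¬□p:
w0: successors {w1, w2, w3}; ¬□p there: w1:F, w2:F, w3:F. ✗
w1: successors {w0}; ¬□p there: w0:T. ✓
w2: successors {w2, w4}; ¬□p there: w2:F, w4:F. ✗
w3: successors {w5, w6}; ¬□p there: w5:F, w6:F. ✗
w4: no successors, so □¬□p holds vacuously. ✓
w5: no successors, so □¬□p holds vacuously. ✓
w6: no successors, so □¬□p holds vacuously. ✓
— 4 worlds.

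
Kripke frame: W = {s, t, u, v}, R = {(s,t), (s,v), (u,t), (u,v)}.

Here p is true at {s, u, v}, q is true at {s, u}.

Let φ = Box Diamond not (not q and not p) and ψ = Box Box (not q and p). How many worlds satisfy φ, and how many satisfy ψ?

2 and 4

For Box Diamond not (not q and not p):
s: successors {t, v}; Diamond not (not q and not p) there: t:F, v:F. ✗
t: no successors, so Box Diamond not (not q and not p) holds vacuously. ✓
u: successors {t, v}; Diamond not (not q and not p) there: t:F, v:F. ✗
v: no successors, so Box Diamond not (not q and not p) holds vacuously. ✓
— 2 worlds.
For Box Box (not q and p):
s: successors {t, v}; Box (not q and p) there: t:T, v:T. ✓
t: no successors, so Box Box (not q and p) holds vacuously. ✓
u: successors {t, v}; Box (not q and p) there: t:T, v:T. ✓
v: no successors, so Box Box (not q and p) holds vacuously. ✓
— 4 worlds.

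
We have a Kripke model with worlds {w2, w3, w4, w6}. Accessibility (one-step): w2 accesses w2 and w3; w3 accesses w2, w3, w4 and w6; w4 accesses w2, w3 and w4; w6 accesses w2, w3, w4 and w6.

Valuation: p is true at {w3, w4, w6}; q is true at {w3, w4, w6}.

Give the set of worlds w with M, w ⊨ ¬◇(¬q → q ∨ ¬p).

∅

w2: ◇(¬q → q ∨ ¬p) is T. ✗
w3: ◇(¬q → q ∨ ¬p) is T. ✗
w4: ◇(¬q → q ∨ ¬p) is T. ✗
w6: ◇(¬q → q ∨ ¬p) is T. ✗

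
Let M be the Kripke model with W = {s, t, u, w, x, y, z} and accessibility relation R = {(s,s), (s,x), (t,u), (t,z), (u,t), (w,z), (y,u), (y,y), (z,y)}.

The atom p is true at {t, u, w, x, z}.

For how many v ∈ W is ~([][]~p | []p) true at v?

3

s: [][]~p | []p is F. ✓
t: [][]~p | []p is T. ✗
u: [][]~p | []p is T. ✗
w: [][]~p | []p is T. ✗
x: [][]~p | []p is T. ✗
y: [][]~p | []p is F. ✓
z: [][]~p | []p is F. ✓
Satisfying worlds: {s, y, z}.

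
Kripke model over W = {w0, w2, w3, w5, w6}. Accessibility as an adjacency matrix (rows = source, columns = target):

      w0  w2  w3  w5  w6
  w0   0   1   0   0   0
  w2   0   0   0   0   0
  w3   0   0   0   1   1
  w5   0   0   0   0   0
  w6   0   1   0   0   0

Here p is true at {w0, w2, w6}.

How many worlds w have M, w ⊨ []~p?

w0: successors {w2}; ~p there: w2:F. ✗
w2: no successors, so []~p holds vacuously. ✓
w3: successors {w5, w6}; ~p there: w5:T, w6:F. ✗
w5: no successors, so []~p holds vacuously. ✓
w6: successors {w2}; ~p there: w2:F. ✗
Satisfying worlds: {w2, w5}.

2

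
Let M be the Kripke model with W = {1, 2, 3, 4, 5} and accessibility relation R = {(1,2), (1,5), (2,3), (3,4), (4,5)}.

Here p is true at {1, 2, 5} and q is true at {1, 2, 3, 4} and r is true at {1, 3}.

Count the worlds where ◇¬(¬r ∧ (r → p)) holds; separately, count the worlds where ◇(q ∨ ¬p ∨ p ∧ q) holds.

1 and 3

For ◇¬(¬r ∧ (r → p)):
1: successors {2, 5}; ¬(¬r ∧ (r → p)) there: 2:F, 5:F. ✗
2: successors {3}; ¬(¬r ∧ (r → p)) there: 3:T. ✓
3: successors {4}; ¬(¬r ∧ (r → p)) there: 4:F. ✗
4: successors {5}; ¬(¬r ∧ (r → p)) there: 5:F. ✗
5: no successors, so ◇¬(¬r ∧ (r → p)) fails. ✗
— 1 world.
For ◇(q ∨ ¬p ∨ p ∧ q):
1: successors {2, 5}; q ∨ ¬p ∨ p ∧ q there: 2:T, 5:F. ✓
2: successors {3}; q ∨ ¬p ∨ p ∧ q there: 3:T. ✓
3: successors {4}; q ∨ ¬p ∨ p ∧ q there: 4:T. ✓
4: successors {5}; q ∨ ¬p ∨ p ∧ q there: 5:F. ✗
5: no successors, so ◇(q ∨ ¬p ∨ p ∧ q) fails. ✗
— 3 worlds.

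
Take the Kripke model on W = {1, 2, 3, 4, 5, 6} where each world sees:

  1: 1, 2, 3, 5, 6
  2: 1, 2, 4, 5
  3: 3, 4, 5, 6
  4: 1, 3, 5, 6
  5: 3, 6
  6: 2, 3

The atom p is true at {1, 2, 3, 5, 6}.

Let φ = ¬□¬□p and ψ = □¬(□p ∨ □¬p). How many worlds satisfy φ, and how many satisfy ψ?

5 and 1

For ¬□¬□p:
1: □¬□p is F. ✓
2: □¬□p is F. ✓
3: □¬□p is F. ✓
4: □¬□p is F. ✓
5: □¬□p is F. ✓
6: □¬□p is T. ✗
— 5 worlds.
For □¬(□p ∨ □¬p):
1: successors {1, 2, 3, 5, 6}; ¬(□p ∨ □¬p) there: 1:F, 2:T, 3:T, 5:F, 6:F. ✗
2: successors {1, 2, 4, 5}; ¬(□p ∨ □¬p) there: 1:F, 2:T, 4:F, 5:F. ✗
3: successors {3, 4, 5, 6}; ¬(□p ∨ □¬p) there: 3:T, 4:F, 5:F, 6:F. ✗
4: successors {1, 3, 5, 6}; ¬(□p ∨ □¬p) there: 1:F, 3:T, 5:F, 6:F. ✗
5: successors {3, 6}; ¬(□p ∨ □¬p) there: 3:T, 6:F. ✗
6: successors {2, 3}; ¬(□p ∨ □¬p) there: 2:T, 3:T. ✓
— 1 world.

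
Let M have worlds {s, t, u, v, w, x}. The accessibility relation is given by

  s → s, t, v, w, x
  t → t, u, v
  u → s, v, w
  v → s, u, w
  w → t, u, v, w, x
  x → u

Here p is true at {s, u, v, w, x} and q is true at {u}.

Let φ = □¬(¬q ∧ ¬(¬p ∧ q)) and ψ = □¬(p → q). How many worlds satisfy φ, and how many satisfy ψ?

For □¬(¬q ∧ ¬(¬p ∧ q)):
s: successors {s, t, v, w, x}; ¬(¬q ∧ ¬(¬p ∧ q)) there: s:F, t:F, v:F, w:F, x:F. ✗
t: successors {t, u, v}; ¬(¬q ∧ ¬(¬p ∧ q)) there: t:F, u:T, v:F. ✗
u: successors {s, v, w}; ¬(¬q ∧ ¬(¬p ∧ q)) there: s:F, v:F, w:F. ✗
v: successors {s, u, w}; ¬(¬q ∧ ¬(¬p ∧ q)) there: s:F, u:T, w:F. ✗
w: successors {t, u, v, w, x}; ¬(¬q ∧ ¬(¬p ∧ q)) there: t:F, u:T, v:F, w:F, x:F. ✗
x: successors {u}; ¬(¬q ∧ ¬(¬p ∧ q)) there: u:T. ✓
— 1 world.
For □¬(p → q):
s: successors {s, t, v, w, x}; ¬(p → q) there: s:T, t:F, v:T, w:T, x:T. ✗
t: successors {t, u, v}; ¬(p → q) there: t:F, u:F, v:T. ✗
u: successors {s, v, w}; ¬(p → q) there: s:T, v:T, w:T. ✓
v: successors {s, u, w}; ¬(p → q) there: s:T, u:F, w:T. ✗
w: successors {t, u, v, w, x}; ¬(p → q) there: t:F, u:F, v:T, w:T, x:T. ✗
x: successors {u}; ¬(p → q) there: u:F. ✗
— 1 world.

1 and 1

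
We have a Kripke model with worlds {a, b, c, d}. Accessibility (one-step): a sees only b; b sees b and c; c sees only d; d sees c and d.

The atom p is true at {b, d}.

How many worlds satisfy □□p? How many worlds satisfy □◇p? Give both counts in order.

For □□p:
a: successors {b}; □p there: b:F. ✗
b: successors {b, c}; □p there: b:F, c:T. ✗
c: successors {d}; □p there: d:F. ✗
d: successors {c, d}; □p there: c:T, d:F. ✗
— 0 worlds.
For □◇p:
a: successors {b}; ◇p there: b:T. ✓
b: successors {b, c}; ◇p there: b:T, c:T. ✓
c: successors {d}; ◇p there: d:T. ✓
d: successors {c, d}; ◇p there: c:T, d:T. ✓
— 4 worlds.

0 and 4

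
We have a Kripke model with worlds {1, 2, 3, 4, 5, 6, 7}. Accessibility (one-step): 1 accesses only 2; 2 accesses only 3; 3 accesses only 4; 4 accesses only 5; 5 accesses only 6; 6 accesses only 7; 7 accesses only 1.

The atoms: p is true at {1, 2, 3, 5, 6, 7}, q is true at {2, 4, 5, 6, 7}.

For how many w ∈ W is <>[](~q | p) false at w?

1

1: successors {2}; [](~q | p) there: 2:T. ✓
2: successors {3}; [](~q | p) there: 3:F. ✗
3: successors {4}; [](~q | p) there: 4:T. ✓
4: successors {5}; [](~q | p) there: 5:T. ✓
5: successors {6}; [](~q | p) there: 6:T. ✓
6: successors {7}; [](~q | p) there: 7:T. ✓
7: successors {1}; [](~q | p) there: 1:T. ✓
Satisfying worlds: {1, 3, 4, 5, 6, 7}.
So <>[](~q | p) fails at the other 1 world.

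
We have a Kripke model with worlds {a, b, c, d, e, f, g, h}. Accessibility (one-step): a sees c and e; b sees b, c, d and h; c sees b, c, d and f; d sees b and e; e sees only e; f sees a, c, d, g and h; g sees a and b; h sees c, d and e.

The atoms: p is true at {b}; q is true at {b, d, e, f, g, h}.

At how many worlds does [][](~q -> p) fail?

a: successors {c, e}; [](~q -> p) there: c:F, e:T. ✗
b: successors {b, c, d, h}; [](~q -> p) there: b:F, c:F, d:T, h:F. ✗
c: successors {b, c, d, f}; [](~q -> p) there: b:F, c:F, d:T, f:F. ✗
d: successors {b, e}; [](~q -> p) there: b:F, e:T. ✗
e: successors {e}; [](~q -> p) there: e:T. ✓
f: successors {a, c, d, g, h}; [](~q -> p) there: a:F, c:F, d:T, g:F, h:F. ✗
g: successors {a, b}; [](~q -> p) there: a:F, b:F. ✗
h: successors {c, d, e}; [](~q -> p) there: c:F, d:T, e:T. ✗
Satisfying worlds: {e}.
So [][](~q -> p) fails at the other 7 worlds.

7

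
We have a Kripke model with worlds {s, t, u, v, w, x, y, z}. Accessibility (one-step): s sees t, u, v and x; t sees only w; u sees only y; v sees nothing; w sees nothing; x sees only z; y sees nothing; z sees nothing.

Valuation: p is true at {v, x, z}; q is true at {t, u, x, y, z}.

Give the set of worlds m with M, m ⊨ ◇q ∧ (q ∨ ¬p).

{s, u, x}

s: ◇q is T, q ∨ ¬p is T. ✓
t: ◇q is F, q ∨ ¬p is T. ✗
u: ◇q is T, q ∨ ¬p is T. ✓
v: ◇q is F, q ∨ ¬p is F. ✗
w: ◇q is F, q ∨ ¬p is T. ✗
x: ◇q is T, q ∨ ¬p is T. ✓
y: ◇q is F, q ∨ ¬p is T. ✗
z: ◇q is F, q ∨ ¬p is T. ✗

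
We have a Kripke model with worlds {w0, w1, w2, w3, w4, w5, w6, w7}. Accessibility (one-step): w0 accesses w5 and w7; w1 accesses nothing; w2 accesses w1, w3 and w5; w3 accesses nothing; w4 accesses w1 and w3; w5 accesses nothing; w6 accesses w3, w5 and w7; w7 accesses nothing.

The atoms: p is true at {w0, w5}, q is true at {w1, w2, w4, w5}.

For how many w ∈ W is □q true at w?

w0: successors {w5, w7}; q there: w5:T, w7:F. ✗
w1: no successors, so □q holds vacuously. ✓
w2: successors {w1, w3, w5}; q there: w1:T, w3:F, w5:T. ✗
w3: no successors, so □q holds vacuously. ✓
w4: successors {w1, w3}; q there: w1:T, w3:F. ✗
w5: no successors, so □q holds vacuously. ✓
w6: successors {w3, w5, w7}; q there: w3:F, w5:T, w7:F. ✗
w7: no successors, so □q holds vacuously. ✓
Satisfying worlds: {w1, w3, w5, w7}.

4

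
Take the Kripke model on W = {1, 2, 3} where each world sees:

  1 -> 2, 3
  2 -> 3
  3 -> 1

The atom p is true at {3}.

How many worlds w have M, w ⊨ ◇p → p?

1

1: ◇p is T, p is F. ✗
2: ◇p is T, p is F. ✗
3: ◇p is F, p is T. ✓
Satisfying worlds: {3}.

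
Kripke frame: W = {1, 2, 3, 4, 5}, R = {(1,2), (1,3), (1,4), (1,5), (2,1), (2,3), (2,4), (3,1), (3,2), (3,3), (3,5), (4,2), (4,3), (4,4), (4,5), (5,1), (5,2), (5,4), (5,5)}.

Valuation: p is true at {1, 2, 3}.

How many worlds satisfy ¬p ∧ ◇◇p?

1: ¬p is F, ◇◇p is T. ✗
2: ¬p is F, ◇◇p is T. ✗
3: ¬p is F, ◇◇p is T. ✗
4: ¬p is T, ◇◇p is T. ✓
5: ¬p is T, ◇◇p is T. ✓
Satisfying worlds: {4, 5}.

2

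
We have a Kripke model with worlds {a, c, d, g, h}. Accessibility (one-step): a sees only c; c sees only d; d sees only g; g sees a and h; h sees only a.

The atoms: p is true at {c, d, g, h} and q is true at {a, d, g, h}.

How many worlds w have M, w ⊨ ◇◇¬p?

a: successors {c}; ◇¬p there: c:F. ✗
c: successors {d}; ◇¬p there: d:F. ✗
d: successors {g}; ◇¬p there: g:T. ✓
g: successors {a, h}; ◇¬p there: a:F, h:T. ✓
h: successors {a}; ◇¬p there: a:F. ✗
Satisfying worlds: {d, g}.

2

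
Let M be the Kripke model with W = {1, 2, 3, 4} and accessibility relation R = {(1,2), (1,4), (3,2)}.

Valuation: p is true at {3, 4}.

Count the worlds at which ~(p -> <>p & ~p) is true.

1: p -> <>p & ~p is T. ✗
2: p -> <>p & ~p is T. ✗
3: p -> <>p & ~p is F. ✓
4: p -> <>p & ~p is F. ✓
Satisfying worlds: {3, 4}.

2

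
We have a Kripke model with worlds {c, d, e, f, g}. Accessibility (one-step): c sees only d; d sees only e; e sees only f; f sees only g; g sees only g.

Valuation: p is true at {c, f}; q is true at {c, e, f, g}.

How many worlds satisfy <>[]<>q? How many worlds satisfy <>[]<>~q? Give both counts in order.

5 and 0

For <>[]<>q:
c: successors {d}; []<>q there: d:T. ✓
d: successors {e}; []<>q there: e:T. ✓
e: successors {f}; []<>q there: f:T. ✓
f: successors {g}; []<>q there: g:T. ✓
g: successors {g}; []<>q there: g:T. ✓
— 5 worlds.
For <>[]<>~q:
c: successors {d}; []<>~q there: d:F. ✗
d: successors {e}; []<>~q there: e:F. ✗
e: successors {f}; []<>~q there: f:F. ✗
f: successors {g}; []<>~q there: g:F. ✗
g: successors {g}; []<>~q there: g:F. ✗
— 0 worlds.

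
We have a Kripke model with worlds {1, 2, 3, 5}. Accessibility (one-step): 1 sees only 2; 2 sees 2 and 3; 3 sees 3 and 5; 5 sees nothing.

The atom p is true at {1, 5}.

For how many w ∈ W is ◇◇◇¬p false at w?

1

1: successors {2}; ◇◇¬p there: 2:T. ✓
2: successors {2, 3}; ◇◇¬p there: 2:T, 3:T. ✓
3: successors {3, 5}; ◇◇¬p there: 3:T, 5:F. ✓
5: no successors, so ◇◇◇¬p fails. ✗
Satisfying worlds: {1, 2, 3}.
So ◇◇◇¬p fails at the other 1 world.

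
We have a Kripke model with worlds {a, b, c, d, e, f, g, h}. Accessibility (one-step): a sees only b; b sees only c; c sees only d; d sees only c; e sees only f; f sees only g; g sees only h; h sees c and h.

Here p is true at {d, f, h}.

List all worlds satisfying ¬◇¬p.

{c, e, g}

a: ◇¬p is T. ✗
b: ◇¬p is T. ✗
c: ◇¬p is F. ✓
d: ◇¬p is T. ✗
e: ◇¬p is F. ✓
f: ◇¬p is T. ✗
g: ◇¬p is F. ✓
h: ◇¬p is T. ✗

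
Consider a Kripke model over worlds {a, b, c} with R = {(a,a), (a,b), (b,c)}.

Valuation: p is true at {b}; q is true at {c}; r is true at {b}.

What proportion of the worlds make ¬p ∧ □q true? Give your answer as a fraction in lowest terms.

1/3

a: ¬p is T, □q is F. ✗
b: ¬p is F, □q is T. ✗
c: ¬p is T, □q is T. ✓
That's 1 of 3 worlds, so 1/3.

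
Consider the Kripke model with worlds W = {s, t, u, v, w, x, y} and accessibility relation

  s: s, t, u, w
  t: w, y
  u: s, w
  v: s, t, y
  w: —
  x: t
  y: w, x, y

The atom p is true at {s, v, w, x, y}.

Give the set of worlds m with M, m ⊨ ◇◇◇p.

s: successors {s, t, u, w}; ◇◇p there: s:T, t:T, u:T, w:F. ✓
t: successors {w, y}; ◇◇p there: w:F, y:T. ✓
u: successors {s, w}; ◇◇p there: s:T, w:F. ✓
v: successors {s, t, y}; ◇◇p there: s:T, t:T, y:T. ✓
w: no successors, so ◇◇◇p fails. ✗
x: successors {t}; ◇◇p there: t:T. ✓
y: successors {w, x, y}; ◇◇p there: w:F, x:T, y:T. ✓

{s, t, u, v, x, y}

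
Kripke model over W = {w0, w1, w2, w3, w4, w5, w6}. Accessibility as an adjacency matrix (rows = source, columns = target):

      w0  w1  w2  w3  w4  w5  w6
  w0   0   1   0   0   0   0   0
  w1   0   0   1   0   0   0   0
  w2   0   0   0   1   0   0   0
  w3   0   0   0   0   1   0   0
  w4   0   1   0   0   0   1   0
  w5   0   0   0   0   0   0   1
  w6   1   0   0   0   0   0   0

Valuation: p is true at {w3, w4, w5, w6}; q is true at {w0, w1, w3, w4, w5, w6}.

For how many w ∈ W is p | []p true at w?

w0: p is F, []p is F. ✗
w1: p is F, []p is F. ✗
w2: p is F, []p is T. ✓
w3: p is T, []p is T. ✓
w4: p is T, []p is F. ✓
w5: p is T, []p is T. ✓
w6: p is T, []p is F. ✓
Satisfying worlds: {w2, w3, w4, w5, w6}.

5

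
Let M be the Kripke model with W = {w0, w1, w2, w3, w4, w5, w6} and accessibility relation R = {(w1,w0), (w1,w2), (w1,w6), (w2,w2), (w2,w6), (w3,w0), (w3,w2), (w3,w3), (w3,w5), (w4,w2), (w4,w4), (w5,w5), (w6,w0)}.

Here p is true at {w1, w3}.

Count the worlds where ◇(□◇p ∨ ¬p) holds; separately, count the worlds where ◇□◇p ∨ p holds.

6 and 3

For ◇(□◇p ∨ ¬p):
w0: no successors, so ◇(□◇p ∨ ¬p) fails. ✗
w1: successors {w0, w2, w6}; □◇p ∨ ¬p there: w0:T, w2:T, w6:T. ✓
w2: successors {w2, w6}; □◇p ∨ ¬p there: w2:T, w6:T. ✓
w3: successors {w0, w2, w3, w5}; □◇p ∨ ¬p there: w0:T, w2:T, w3:F, w5:T. ✓
w4: successors {w2, w4}; □◇p ∨ ¬p there: w2:T, w4:T. ✓
w5: successors {w5}; □◇p ∨ ¬p there: w5:T. ✓
w6: successors {w0}; □◇p ∨ ¬p there: w0:T. ✓
— 6 worlds.
For ◇□◇p ∨ p:
w0: ◇□◇p is F, p is F. ✗
w1: ◇□◇p is T, p is T. ✓
w2: ◇□◇p is F, p is F. ✗
w3: ◇□◇p is T, p is T. ✓
w4: ◇□◇p is F, p is F. ✗
w5: ◇□◇p is F, p is F. ✗
w6: ◇□◇p is T, p is F. ✓
— 3 worlds.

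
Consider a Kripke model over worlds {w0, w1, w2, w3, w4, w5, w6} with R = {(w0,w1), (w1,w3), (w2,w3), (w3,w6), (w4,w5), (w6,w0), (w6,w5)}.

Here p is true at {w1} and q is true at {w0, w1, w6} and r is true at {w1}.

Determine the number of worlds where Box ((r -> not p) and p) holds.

w0: successors {w1}; (r -> not p) and p there: w1:F. ✗
w1: successors {w3}; (r -> not p) and p there: w3:F. ✗
w2: successors {w3}; (r -> not p) and p there: w3:F. ✗
w3: successors {w6}; (r -> not p) and p there: w6:F. ✗
w4: successors {w5}; (r -> not p) and p there: w5:F. ✗
w5: no successors, so Box ((r -> not p) and p) holds vacuously. ✓
w6: successors {w0, w5}; (r -> not p) and p there: w0:F, w5:F. ✗
Satisfying worlds: {w5}.

1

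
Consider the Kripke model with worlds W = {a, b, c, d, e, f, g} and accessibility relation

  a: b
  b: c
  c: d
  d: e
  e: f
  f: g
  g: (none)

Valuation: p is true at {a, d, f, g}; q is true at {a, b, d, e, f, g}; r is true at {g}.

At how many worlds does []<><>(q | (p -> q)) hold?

a: successors {b}; <><>(q | (p -> q)) there: b:T. ✓
b: successors {c}; <><>(q | (p -> q)) there: c:T. ✓
c: successors {d}; <><>(q | (p -> q)) there: d:T. ✓
d: successors {e}; <><>(q | (p -> q)) there: e:T. ✓
e: successors {f}; <><>(q | (p -> q)) there: f:F. ✗
f: successors {g}; <><>(q | (p -> q)) there: g:F. ✗
g: no successors, so []<><>(q | (p -> q)) holds vacuously. ✓
Satisfying worlds: {a, b, c, d, g}.

5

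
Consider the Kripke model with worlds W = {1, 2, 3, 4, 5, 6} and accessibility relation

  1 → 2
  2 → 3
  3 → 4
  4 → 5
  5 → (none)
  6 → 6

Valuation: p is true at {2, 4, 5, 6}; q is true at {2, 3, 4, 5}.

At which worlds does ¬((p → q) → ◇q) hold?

{5}

1: (p → q) → ◇q is T. ✗
2: (p → q) → ◇q is T. ✗
3: (p → q) → ◇q is T. ✗
4: (p → q) → ◇q is T. ✗
5: (p → q) → ◇q is F. ✓
6: (p → q) → ◇q is T. ✗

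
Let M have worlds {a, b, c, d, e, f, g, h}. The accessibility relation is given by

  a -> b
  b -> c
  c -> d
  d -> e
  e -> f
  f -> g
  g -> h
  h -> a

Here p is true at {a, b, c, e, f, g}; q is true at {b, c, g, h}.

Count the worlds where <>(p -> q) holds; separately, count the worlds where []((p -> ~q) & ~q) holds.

For <>(p -> q):
a: successors {b}; p -> q there: b:T. ✓
b: successors {c}; p -> q there: c:T. ✓
c: successors {d}; p -> q there: d:T. ✓
d: successors {e}; p -> q there: e:F. ✗
e: successors {f}; p -> q there: f:F. ✗
f: successors {g}; p -> q there: g:T. ✓
g: successors {h}; p -> q there: h:T. ✓
h: successors {a}; p -> q there: a:F. ✗
— 5 worlds.
For []((p -> ~q) & ~q):
a: successors {b}; (p -> ~q) & ~q there: b:F. ✗
b: successors {c}; (p -> ~q) & ~q there: c:F. ✗
c: successors {d}; (p -> ~q) & ~q there: d:T. ✓
d: successors {e}; (p -> ~q) & ~q there: e:T. ✓
e: successors {f}; (p -> ~q) & ~q there: f:T. ✓
f: successors {g}; (p -> ~q) & ~q there: g:F. ✗
g: successors {h}; (p -> ~q) & ~q there: h:F. ✗
h: successors {a}; (p -> ~q) & ~q there: a:T. ✓
— 4 worlds.

5 and 4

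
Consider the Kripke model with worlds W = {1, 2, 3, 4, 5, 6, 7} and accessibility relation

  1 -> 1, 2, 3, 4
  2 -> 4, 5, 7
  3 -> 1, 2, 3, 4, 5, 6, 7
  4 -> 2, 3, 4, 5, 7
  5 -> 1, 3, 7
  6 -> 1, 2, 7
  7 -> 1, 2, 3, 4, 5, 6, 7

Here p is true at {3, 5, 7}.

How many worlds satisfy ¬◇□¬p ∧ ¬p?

1: ¬◇□¬p is T, ¬p is T. ✓
2: ¬◇□¬p is T, ¬p is T. ✓
3: ¬◇□¬p is T, ¬p is F. ✗
4: ¬◇□¬p is T, ¬p is T. ✓
5: ¬◇□¬p is T, ¬p is F. ✗
6: ¬◇□¬p is T, ¬p is T. ✓
7: ¬◇□¬p is T, ¬p is F. ✗
Satisfying worlds: {1, 2, 4, 6}.

4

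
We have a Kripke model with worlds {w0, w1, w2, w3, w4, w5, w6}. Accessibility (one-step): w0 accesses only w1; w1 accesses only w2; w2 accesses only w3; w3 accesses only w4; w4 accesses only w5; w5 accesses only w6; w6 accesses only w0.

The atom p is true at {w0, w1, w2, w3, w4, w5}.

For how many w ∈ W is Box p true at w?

w0: successors {w1}; p there: w1:T. ✓
w1: successors {w2}; p there: w2:T. ✓
w2: successors {w3}; p there: w3:T. ✓
w3: successors {w4}; p there: w4:T. ✓
w4: successors {w5}; p there: w5:T. ✓
w5: successors {w6}; p there: w6:F. ✗
w6: successors {w0}; p there: w0:T. ✓
Satisfying worlds: {w0, w1, w2, w3, w4, w6}.

6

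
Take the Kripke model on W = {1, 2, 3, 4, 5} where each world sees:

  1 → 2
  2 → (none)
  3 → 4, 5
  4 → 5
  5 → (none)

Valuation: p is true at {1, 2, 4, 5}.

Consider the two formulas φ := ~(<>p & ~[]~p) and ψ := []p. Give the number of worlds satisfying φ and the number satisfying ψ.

2 and 5

For ~(<>p & ~[]~p):
1: <>p & ~[]~p is T. ✗
2: <>p & ~[]~p is F. ✓
3: <>p & ~[]~p is T. ✗
4: <>p & ~[]~p is T. ✗
5: <>p & ~[]~p is F. ✓
— 2 worlds.
For []p:
1: successors {2}; p there: 2:T. ✓
2: no successors, so []p holds vacuously. ✓
3: successors {4, 5}; p there: 4:T, 5:T. ✓
4: successors {5}; p there: 5:T. ✓
5: no successors, so []p holds vacuously. ✓
— 5 worlds.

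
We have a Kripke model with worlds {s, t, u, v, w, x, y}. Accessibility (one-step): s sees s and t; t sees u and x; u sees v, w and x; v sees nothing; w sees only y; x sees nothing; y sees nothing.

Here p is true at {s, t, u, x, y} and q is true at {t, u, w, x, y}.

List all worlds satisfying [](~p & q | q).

s: successors {s, t}; ~p & q | q there: s:F, t:T. ✗
t: successors {u, x}; ~p & q | q there: u:T, x:T. ✓
u: successors {v, w, x}; ~p & q | q there: v:F, w:T, x:T. ✗
v: no successors, so [](~p & q | q) holds vacuously. ✓
w: successors {y}; ~p & q | q there: y:T. ✓
x: no successors, so [](~p & q | q) holds vacuously. ✓
y: no successors, so [](~p & q | q) holds vacuously. ✓

{t, v, w, x, y}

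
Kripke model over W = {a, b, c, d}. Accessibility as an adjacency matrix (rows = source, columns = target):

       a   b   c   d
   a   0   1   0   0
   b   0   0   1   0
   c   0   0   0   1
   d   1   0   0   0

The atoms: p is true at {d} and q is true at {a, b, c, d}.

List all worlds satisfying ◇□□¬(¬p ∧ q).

a: successors {b}; □□¬(¬p ∧ q) there: b:T. ✓
b: successors {c}; □□¬(¬p ∧ q) there: c:F. ✗
c: successors {d}; □□¬(¬p ∧ q) there: d:F. ✗
d: successors {a}; □□¬(¬p ∧ q) there: a:F. ✗

{a}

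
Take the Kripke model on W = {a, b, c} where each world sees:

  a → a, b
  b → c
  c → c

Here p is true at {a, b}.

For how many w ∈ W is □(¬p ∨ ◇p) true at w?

a: successors {a, b}; ¬p ∨ ◇p there: a:T, b:F. ✗
b: successors {c}; ¬p ∨ ◇p there: c:T. ✓
c: successors {c}; ¬p ∨ ◇p there: c:T. ✓
Satisfying worlds: {b, c}.

2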